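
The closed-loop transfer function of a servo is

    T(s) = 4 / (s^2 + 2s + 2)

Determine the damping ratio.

ζ ≈ 0.7071

Compare the denominator to the standard form s^2 + 2ζωₙs + ωₙ².
ωₙ² = 2, so ωₙ = √2 ≈ 1.414 rad/s.
2ζωₙ = 2, so ζ = 2/(2·√2) ≈ 0.7071.
With ζ = 0.7071 the response is underdamped.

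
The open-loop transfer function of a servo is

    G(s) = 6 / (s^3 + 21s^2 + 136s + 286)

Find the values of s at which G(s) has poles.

s = -5 ± j, -11

The poles are the roots of the denominator s^3 + 21s^2 + 136s + 286 = 0.
Trying s = -11: the polynomial evaluates to 0, so (s + 11) is a factor.
Dividing out leaves s^2 + 10s + 26 = 0.
The quadratic formula then gives s = -5 ± 1j.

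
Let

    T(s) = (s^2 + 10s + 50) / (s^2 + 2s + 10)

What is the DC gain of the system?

T(0) = 5

At s = 0 each factor (s + a) contributes a and each (s^2 + bs + c) contributes c.
T(0) = 1·(50) / ((10)) = 50/10 = 5.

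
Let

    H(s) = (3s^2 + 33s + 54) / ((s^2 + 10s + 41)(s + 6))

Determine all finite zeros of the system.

s = -2, -9

Set the numerator to zero: 3s^2 + 33s + 54 = 0, i.e. 3·(s^2 + 11s + 18) = 0.
Factoring: (s + 2)(s + 9) = 0.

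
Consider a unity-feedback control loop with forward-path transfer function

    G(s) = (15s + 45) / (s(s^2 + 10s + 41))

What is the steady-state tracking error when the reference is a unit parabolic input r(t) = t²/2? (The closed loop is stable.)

e_ss = ∞

G(s) has one pole at the origin.
This is a Type 1 system; Ka = lim_{s→0} s^2·G(s) = 0, so the steady-state error for a parabola input is infinite.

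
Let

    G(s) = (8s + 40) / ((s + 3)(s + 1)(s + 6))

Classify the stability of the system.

stable

The poles can be read from the denominator factors: s = -3, -1, -6.
Since all poles lie strictly in the left half-plane, the system is stable.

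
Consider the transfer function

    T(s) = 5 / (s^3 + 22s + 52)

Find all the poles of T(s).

The poles are the roots of the denominator s^3 + 22s + 52 = 0.
Trying s = -2: the polynomial evaluates to 0, so (s + 2) is a factor.
Dividing out leaves s^2 - 2s + 26 = 0.
The quadratic formula then gives s = 1 ± 5j.

s = 1 + 5j, 1 - 5j, -2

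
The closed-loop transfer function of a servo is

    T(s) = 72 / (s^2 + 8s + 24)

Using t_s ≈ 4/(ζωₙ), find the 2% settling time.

t_s ≈ 1 s

Comparing s^2 + 8s + 24 to s^2 + 2ζωₙs + ωₙ²: ωₙ = √24 ≈ 4.899 rad/s and ζ = 8/(2·√24) ≈ 0.8165.
ζωₙ = 8/2 = 4, so t_s ≈ 4/(ζωₙ) = 4/4 = 1 s.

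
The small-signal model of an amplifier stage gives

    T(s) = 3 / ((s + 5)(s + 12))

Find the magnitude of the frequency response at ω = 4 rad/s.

|T(j4)| ≈ 0.03704

Substitute s = j4: numerator = 3, denominator = 44 + j68.
|T(j4)| = |3| / |44 + j68| = 3 / 80.994 ≈ 0.03704.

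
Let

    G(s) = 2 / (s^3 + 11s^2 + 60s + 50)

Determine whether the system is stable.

stable

The denominator s^3 + 11s^2 + 60s + 50 factors as (s + 1)(s^2 + 10s + 50), giving poles at s = -1, -5 ± 5j.
Since all poles lie strictly in the left half-plane, the system is stable.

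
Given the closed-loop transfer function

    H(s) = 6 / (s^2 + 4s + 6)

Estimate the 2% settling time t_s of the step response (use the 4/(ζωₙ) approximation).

t_s ≈ 2 s

Comparing s^2 + 4s + 6 to s^2 + 2ζωₙs + ωₙ²: ωₙ = √6 ≈ 2.449 rad/s and ζ = 4/(2·√6) ≈ 0.8165.
ζωₙ = 4/2 = 2, so t_s ≈ 4/(ζωₙ) = 4/2 = 2 s.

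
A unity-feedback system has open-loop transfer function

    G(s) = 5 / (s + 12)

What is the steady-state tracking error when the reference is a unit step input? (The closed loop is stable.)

e_ss = 0.7059

G(s) has no poles at the origin.
This is a Type 0 system. Kp = lim_{s→0} G(s) = 5/12.
e_ss = 1/(1 + Kp) = 1/(1 + 5/12) = 12/17 ≈ 0.7059.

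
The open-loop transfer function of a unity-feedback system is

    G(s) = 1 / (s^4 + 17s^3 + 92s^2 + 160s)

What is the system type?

Type 1

Factor s from the denominator: s^4 + 17s^3 + 92s^2 + 160s = s·(s^3 + 17s^2 + 92s + 160).
There is 1 pole at the origin, so the system is Type 1.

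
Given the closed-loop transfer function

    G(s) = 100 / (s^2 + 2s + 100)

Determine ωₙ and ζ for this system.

ωₙ = 10 rad/s, ζ = 0.1

Compare the denominator to the standard form s^2 + 2ζωₙs + ωₙ².
ωₙ² = 100, so ωₙ = 10 rad/s.
2ζωₙ = 2, so ζ = 2/(2·10) = 0.1.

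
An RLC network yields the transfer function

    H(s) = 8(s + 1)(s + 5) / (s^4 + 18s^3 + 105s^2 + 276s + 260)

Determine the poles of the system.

The poles are the roots of the denominator s^4 + 18s^3 + 105s^2 + 276s + 260 = 0.
Trying s = -10: the polynomial evaluates to 0, so (s + 10) is a factor.
Dividing out leaves s^3 + 8s^2 + 25s + 26 = 0.
This factors further as (s^2 + 6s + 13)(s + 2) = 0.

s = -3 + 2j, -3 - 2j, -10, -2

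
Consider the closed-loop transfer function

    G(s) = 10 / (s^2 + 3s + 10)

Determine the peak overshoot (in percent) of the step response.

%OS ≈ 18.4%

Comparing s^2 + 3s + 10 to s^2 + 2ζωₙs + ωₙ²: ωₙ = √10 ≈ 3.162 rad/s and ζ = 3/(2·√10) ≈ 0.4743.
%OS = 100·exp(−πζ/√(1−ζ²)) = 100·exp(−π·0.4743/√(1−0.4743²)) ≈ 18.4%.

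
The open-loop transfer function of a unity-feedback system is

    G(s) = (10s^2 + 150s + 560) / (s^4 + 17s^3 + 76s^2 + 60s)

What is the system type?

Type 1

Factor s from the denominator: s^4 + 17s^3 + 76s^2 + 60s = s·(s^3 + 17s^2 + 76s + 60).
There is 1 pole at the origin, so the system is Type 1.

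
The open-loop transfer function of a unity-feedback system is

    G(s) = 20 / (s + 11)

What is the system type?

Type 0

The denominator has no factor of s at the origin — no free integrator — so this is a Type 0 system.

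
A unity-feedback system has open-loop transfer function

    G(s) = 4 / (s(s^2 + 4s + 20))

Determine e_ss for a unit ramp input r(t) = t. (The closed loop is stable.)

e_ss = 5

G(s) has one pole at the origin.
This is a Type 1 system. Kv = lim_{s→0} s·G(s) = 4/20 = 1/5.
e_ss = 1/Kv = 1/(1/5) = 5.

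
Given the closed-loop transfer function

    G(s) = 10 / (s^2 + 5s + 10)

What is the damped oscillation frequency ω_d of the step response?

ω_d ≈ 1.936 rad/s

Comparing s^2 + 5s + 10 to s^2 + 2ζωₙs + ωₙ²: ωₙ = √10 ≈ 3.162 rad/s and ζ = 5/(2·√10) ≈ 0.7906.
ζωₙ = 5/2 = 2.5, so ω_d = ωₙ√(1−ζ²) = √(ωₙ² − (ζωₙ)²) = √(10 − 2.5²) = √3.75 ≈ 1.936 rad/s.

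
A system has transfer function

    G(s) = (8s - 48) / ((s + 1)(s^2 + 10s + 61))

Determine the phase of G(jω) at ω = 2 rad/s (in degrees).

∠G(j2) ≈ 78.80°

At s = j2: numerator = -48 + j16, denominator = 17 + j134.
∠G = ∠num − ∠den = 161.57° − (82.770°) = 78.80°.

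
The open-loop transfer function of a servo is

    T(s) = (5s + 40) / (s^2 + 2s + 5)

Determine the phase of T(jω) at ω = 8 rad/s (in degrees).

∠T(j8) ≈ -119.8°

At s = j8: numerator = 40 + j40, denominator = -59 + j16.
∠T = ∠num − ∠den = 45° − (164.83°) = -119.8°.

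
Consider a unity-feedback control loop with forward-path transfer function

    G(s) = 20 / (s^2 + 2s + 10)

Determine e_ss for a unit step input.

e_ss = 0.3333

G(s) has no poles at the origin.
This is a Type 0 system. Kp = lim_{s→0} G(s) = 20/10 = 2.
e_ss = 1/(1 + Kp) = 1/(1 + 2) = 1/3 ≈ 0.3333.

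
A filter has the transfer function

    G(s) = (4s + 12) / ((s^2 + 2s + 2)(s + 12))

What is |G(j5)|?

Substitute s = j5: numerator = 12 + j20, denominator = -326 + j5.
|G(j5)| = |12 + j20| / |-326 + j5| = 23.324 / 326.04 ≈ 0.07154.

|G(j5)| ≈ 0.07154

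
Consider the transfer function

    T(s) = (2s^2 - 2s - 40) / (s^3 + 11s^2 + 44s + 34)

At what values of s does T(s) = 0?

Set the numerator to zero: 2s^2 - 2s - 40 = 0, i.e. 2·(s^2 - s - 20) = 0.
Factoring: (s - 5)(s + 4) = 0.

s = 5, -4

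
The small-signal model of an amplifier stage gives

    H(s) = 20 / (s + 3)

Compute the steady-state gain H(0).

H(0) = 20/3 ≈ 6.667

Set s = 0: H(0) = (20) / (3) = 20/3.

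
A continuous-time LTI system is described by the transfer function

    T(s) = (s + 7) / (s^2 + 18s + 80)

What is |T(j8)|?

|T(j8)| ≈ 0.07337

Substitute s = j8: numerator = 7 + j8, denominator = 16 + j144.
|T(j8)| = |7 + j8| / |16 + j144| = 10.630 / 144.89 ≈ 0.07337.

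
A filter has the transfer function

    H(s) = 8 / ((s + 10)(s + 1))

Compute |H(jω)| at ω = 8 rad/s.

Substitute s = j8: numerator = 8, denominator = -54 + j88.
|H(j8)| = |8| / |-54 + j88| = 8 / 103.25 ≈ 0.07748.

|H(j8)| ≈ 0.07748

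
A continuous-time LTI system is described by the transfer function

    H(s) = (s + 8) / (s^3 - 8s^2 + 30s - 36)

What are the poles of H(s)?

The poles are the roots of the denominator s^3 - 8s^2 + 30s - 36 = 0.
Trying s = 2: the polynomial evaluates to 0, so (s - 2) is a factor.
Dividing out leaves s^2 - 6s + 18 = 0.
The quadratic formula then gives s = 3 ± 3j.

s = 3 + 3j, 3 - 3j, 2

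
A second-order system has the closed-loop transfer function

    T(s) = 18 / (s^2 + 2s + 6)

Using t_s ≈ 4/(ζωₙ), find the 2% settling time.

Comparing s^2 + 2s + 6 to s^2 + 2ζωₙs + ωₙ²: ωₙ = √6 ≈ 2.449 rad/s and ζ = 2/(2·√6) ≈ 0.4082.
ζωₙ = 2/2 = 1, so t_s ≈ 4/(ζωₙ) = 4/1 = 4 s.

t_s ≈ 4 s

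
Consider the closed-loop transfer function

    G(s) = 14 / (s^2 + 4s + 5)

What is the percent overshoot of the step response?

Comparing s^2 + 4s + 5 to s^2 + 2ζωₙs + ωₙ²: ωₙ = √5 ≈ 2.236 rad/s and ζ = 4/(2·√5) ≈ 0.8944.
%OS = 100·exp(−πζ/√(1−ζ²)) = 100·exp(−π·0.8944/√(1−0.8944²)) ≈ 0.187%.

%OS ≈ 0.187%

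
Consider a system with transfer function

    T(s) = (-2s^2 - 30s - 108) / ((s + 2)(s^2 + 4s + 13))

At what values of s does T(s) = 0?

s = -9, -6

Set the numerator to zero: -2s^2 - 30s - 108 = 0, i.e. -2·(s^2 + 15s + 54) = 0.
Factoring: (s + 9)(s + 6) = 0.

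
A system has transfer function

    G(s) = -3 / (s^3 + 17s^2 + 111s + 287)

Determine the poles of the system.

s = -5 + 4j, -5 - 4j, -7

The poles are the roots of the denominator s^3 + 17s^2 + 111s + 287 = 0.
Trying s = -7: the polynomial evaluates to 0, so (s + 7) is a factor.
Dividing out leaves s^2 + 10s + 41 = 0.
The quadratic formula then gives s = -5 ± 4j.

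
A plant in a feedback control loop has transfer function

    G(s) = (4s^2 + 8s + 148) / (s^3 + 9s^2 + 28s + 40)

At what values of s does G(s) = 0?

Set the numerator to zero: 4s^2 + 8s + 148 = 0, i.e. 4·(s^2 + 2s + 37) = 0.
Factoring: (s^2 + 2s + 37) = 0.

s = -1 + 6j, -1 - 6j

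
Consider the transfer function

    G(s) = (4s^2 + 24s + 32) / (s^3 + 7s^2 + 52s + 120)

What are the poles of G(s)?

s = -3, -2 + 6j, -2 - 6j

The poles are the roots of the denominator s^3 + 7s^2 + 52s + 120 = 0.
Trying s = -3: the polynomial evaluates to 0, so (s + 3) is a factor.
Dividing out leaves s^2 + 4s + 40 = 0.
The quadratic formula then gives s = -2 ± 6j.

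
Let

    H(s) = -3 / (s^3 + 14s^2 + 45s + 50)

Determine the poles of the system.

s = -2 ± j, -10

The poles are the roots of the denominator s^3 + 14s^2 + 45s + 50 = 0.
Trying s = -10: the polynomial evaluates to 0, so (s + 10) is a factor.
Dividing out leaves s^2 + 4s + 5 = 0.
The quadratic formula then gives s = -2 ± 1j.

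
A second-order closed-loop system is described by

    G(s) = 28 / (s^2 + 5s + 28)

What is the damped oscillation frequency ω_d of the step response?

Comparing s^2 + 5s + 28 to s^2 + 2ζωₙs + ωₙ²: ωₙ = √28 ≈ 5.292 rad/s and ζ = 5/(2·√28) ≈ 0.4725.
ζωₙ = 5/2 = 2.5, so ω_d = ωₙ√(1−ζ²) = √(ωₙ² − (ζωₙ)²) = √(28 − 2.5²) = √21.75 ≈ 4.664 rad/s.

ω_d ≈ 4.664 rad/s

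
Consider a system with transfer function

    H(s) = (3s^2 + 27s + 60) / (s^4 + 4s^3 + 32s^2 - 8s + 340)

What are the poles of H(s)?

s = 1 + 3j, 1 - 3j, -3 + 5j, -3 - 5j

The poles are the roots of the denominator s^4 + 4s^3 + 32s^2 - 8s + 340 = 0.
No real roots exist; factor into two real quadratics: (s^2 - 2s + 10)(s^2 + 6s + 34) = 0.
Each quadratic gives a conjugate pair via the quadratic formula.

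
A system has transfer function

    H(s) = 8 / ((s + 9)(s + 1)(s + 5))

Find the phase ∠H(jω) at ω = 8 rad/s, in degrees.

At s = j8: numerator = 8, denominator = -915 - j40.
∠H = ∠num − ∠den = 0° − (-177.50°) = 177.5°.

∠H(j8) ≈ 177.5°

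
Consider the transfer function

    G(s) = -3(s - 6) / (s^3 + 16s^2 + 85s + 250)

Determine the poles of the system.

s = -3 ± 4j, -10

The poles are the roots of the denominator s^3 + 16s^2 + 85s + 250 = 0.
Trying s = -10: the polynomial evaluates to 0, so (s + 10) is a factor.
Dividing out leaves s^2 + 6s + 25 = 0.
The quadratic formula then gives s = -3 ± 4j.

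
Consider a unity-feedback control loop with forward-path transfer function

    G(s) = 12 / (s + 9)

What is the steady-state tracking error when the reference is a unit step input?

G(s) has no poles at the origin.
This is a Type 0 system. Kp = lim_{s→0} G(s) = 12/9 = 4/3.
e_ss = 1/(1 + Kp) = 1/(1 + 4/3) = 3/7 ≈ 0.4286.

e_ss = 0.4286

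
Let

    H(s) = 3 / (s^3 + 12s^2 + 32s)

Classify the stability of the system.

marginally stable

The denominator s^3 + 12s^2 + 32s factors as s(s + 8)(s + 4), giving poles at s = 0, -8, -4.
Since the simple pole(s) at s = 0 lie on the jω-axis with none in the right half-plane, the system is marginally stable.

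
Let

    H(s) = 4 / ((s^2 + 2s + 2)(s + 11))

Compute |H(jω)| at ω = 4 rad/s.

Substitute s = j4: numerator = 4, denominator = -186 + j32.
|H(j4)| = |4| / |-186 + j32| = 4 / 188.73 ≈ 0.02119.

|H(j4)| ≈ 0.02119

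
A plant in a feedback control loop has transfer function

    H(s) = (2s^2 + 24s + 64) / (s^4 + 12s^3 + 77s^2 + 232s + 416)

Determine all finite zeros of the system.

s = -8, -4

Set the numerator to zero: 2s^2 + 24s + 64 = 0, i.e. 2·(s^2 + 12s + 32) = 0.
Factoring: (s + 8)(s + 4) = 0.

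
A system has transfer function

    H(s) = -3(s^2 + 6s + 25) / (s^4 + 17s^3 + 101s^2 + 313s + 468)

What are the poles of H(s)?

s = -2 ± 3j, -4, -9

The poles are the roots of the denominator s^4 + 17s^3 + 101s^2 + 313s + 468 = 0.
Trying s = -4: the polynomial evaluates to 0, so (s + 4) is a factor.
Dividing out leaves s^3 + 13s^2 + 49s + 117 = 0.
This factors further as (s^2 + 4s + 13)(s + 9) = 0.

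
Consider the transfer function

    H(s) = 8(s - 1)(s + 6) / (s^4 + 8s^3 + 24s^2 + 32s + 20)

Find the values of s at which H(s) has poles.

The poles are the roots of the denominator s^4 + 8s^3 + 24s^2 + 32s + 20 = 0.
No real roots exist; factor into two real quadratics: (s^2 + 2s + 2)(s^2 + 6s + 10) = 0.
Each quadratic gives a conjugate pair via the quadratic formula.

s = -1 + j, -1 - j, -3 + j, -3 - j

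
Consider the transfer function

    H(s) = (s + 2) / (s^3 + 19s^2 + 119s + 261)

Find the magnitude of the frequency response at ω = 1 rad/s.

Substitute s = j1: numerator = 2 + j1, denominator = 242 + j118.
|H(j1)| = |2 + j1| / |242 + j118| = 2.2361 / 269.24 ≈ 0.008305.

|H(j1)| ≈ 0.008305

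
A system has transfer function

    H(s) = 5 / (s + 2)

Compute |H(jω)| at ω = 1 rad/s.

|H(j1)| ≈ 2.236

Substitute s = j1: numerator = 5, denominator = 2 + j1.
|H(j1)| = |5| / |2 + j1| = 5 / 2.2361 ≈ 2.236.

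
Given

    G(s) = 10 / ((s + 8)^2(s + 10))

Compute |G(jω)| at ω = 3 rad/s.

Substitute s = j3: numerator = 10, denominator = 406 + j645.
|G(j3)| = |10| / |406 + j645| = 10 / 762.14 ≈ 0.01312.

|G(j3)| ≈ 0.01312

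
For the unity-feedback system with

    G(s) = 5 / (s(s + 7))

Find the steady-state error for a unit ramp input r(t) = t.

e_ss = 1.400

G(s) has one pole at the origin.
This is a Type 1 system. Kv = lim_{s→0} s·G(s) = 5/7.
e_ss = 1/Kv = 1/(5/7) = 7/5 ≈ 1.400.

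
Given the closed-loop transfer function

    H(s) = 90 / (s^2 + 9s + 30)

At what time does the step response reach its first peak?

Comparing s^2 + 9s + 30 to s^2 + 2ζωₙs + ωₙ²: ωₙ = √30 ≈ 5.477 rad/s and ζ = 9/(2·√30) ≈ 0.8216.
ζωₙ = 9/2 = 4.5, so ω_d = ωₙ√(1−ζ²) = √(ωₙ² − (ζωₙ)²) = √(30 − 4.5²) = √9.75 ≈ 3.122 rad/s.
t_p = π/ω_d = π/3.122 ≈ 1.006 s.

t_p ≈ 1.006 s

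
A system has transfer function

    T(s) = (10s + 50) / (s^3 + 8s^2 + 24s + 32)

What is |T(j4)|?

|T(j4)| ≈ 0.6328

Substitute s = j4: numerator = 50 + j40, denominator = -96 + j32.
|T(j4)| = |50 + j40| / |-96 + j32| = 64.031 / 101.19 ≈ 0.6328.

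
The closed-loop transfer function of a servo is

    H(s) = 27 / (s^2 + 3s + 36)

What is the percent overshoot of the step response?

Comparing s^2 + 3s + 36 to s^2 + 2ζωₙs + ωₙ²: ωₙ = 6 rad/s and ζ = 3/(2·6) = 0.25.
%OS = 100·exp(−πζ/√(1−ζ²)) = 100·exp(−π·0.25/√(1−0.25²)) ≈ 44.4%.

%OS ≈ 44.4%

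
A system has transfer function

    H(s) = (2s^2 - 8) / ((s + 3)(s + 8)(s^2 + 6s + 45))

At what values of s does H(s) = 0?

s = -2, 2

Set the numerator to zero: 2s^2 - 8 = 0, i.e. 2·(s^2 - 4) = 0.
Factoring: (s + 2)(s - 2) = 0.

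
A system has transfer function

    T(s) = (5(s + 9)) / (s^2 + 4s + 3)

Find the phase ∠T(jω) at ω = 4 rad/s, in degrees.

At s = j4: numerator = 45 + j20, denominator = -13 + j16.
∠T = ∠num − ∠den = 23.962° − (129.09°) = -105.1°.

∠T(j4) ≈ -105.1°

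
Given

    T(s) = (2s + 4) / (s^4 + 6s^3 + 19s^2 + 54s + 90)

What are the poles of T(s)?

s = 3j, -3j, -3 + j, -3 - j

The poles are the roots of the denominator s^4 + 6s^3 + 19s^2 + 54s + 90 = 0.
No real roots exist; factor into two real quadratics: (s^2 + 9)(s^2 + 6s + 10) = 0.
Each quadratic gives a conjugate pair via the quadratic formula.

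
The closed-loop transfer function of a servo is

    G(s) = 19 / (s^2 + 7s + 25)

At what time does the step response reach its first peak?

Comparing s^2 + 7s + 25 to s^2 + 2ζωₙs + ωₙ²: ωₙ = 5 rad/s and ζ = 7/(2·5) = 0.7.
ζωₙ = 7/2 = 3.5, so ω_d = ωₙ√(1−ζ²) = √(ωₙ² − (ζωₙ)²) = √(25 − 3.5²) = √12.75 ≈ 3.571 rad/s.
t_p = π/ω_d = π/3.571 ≈ 0.8798 s.

t_p ≈ 0.8798 s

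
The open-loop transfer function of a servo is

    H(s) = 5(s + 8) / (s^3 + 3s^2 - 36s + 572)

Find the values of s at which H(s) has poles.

The poles are the roots of the denominator s^3 + 3s^2 - 36s + 572 = 0.
Trying s = -11: the polynomial evaluates to 0, so (s + 11) is a factor.
Dividing out leaves s^2 - 8s + 52 = 0.
The quadratic formula then gives s = 4 ± 6j.

s = 4 ± 6j, -11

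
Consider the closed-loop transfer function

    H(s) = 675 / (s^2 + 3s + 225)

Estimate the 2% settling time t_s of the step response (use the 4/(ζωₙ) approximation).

t_s ≈ 2.667 s

Comparing s^2 + 3s + 225 to s^2 + 2ζωₙs + ωₙ²: ωₙ = 15 rad/s and ζ = 3/(2·15) = 0.1.
ζωₙ = 3/2 = 1.5, so t_s ≈ 4/(ζωₙ) = 4/1.5 ≈ 2.667 s.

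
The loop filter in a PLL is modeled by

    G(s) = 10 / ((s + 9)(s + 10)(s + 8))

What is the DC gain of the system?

G(0) = 1/72 ≈ 0.01389

At s = 0 each factor (s + a) contributes a and each (s^2 + bs + c) contributes c.
G(0) = 10·1 / ((9) · (10) · (8)) = 10/720 = 1/72.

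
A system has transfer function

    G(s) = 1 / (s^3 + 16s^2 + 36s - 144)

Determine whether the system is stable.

unstable

The denominator s^3 + 16s^2 + 36s - 144 factors as (s - 2)(s + 6)(s + 12), giving poles at s = 2, -6, -12.
Since the pole(s) at s = 2 lie in the right half-plane, the system is unstable.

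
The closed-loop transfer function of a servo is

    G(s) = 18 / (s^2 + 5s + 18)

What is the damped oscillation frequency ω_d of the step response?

Comparing s^2 + 5s + 18 to s^2 + 2ζωₙs + ωₙ²: ωₙ = √18 ≈ 4.243 rad/s and ζ = 5/(2·√18) ≈ 0.5893.
ζωₙ = 5/2 = 2.5, so ω_d = ωₙ√(1−ζ²) = √(ωₙ² − (ζωₙ)²) = √(18 − 2.5²) = √11.75 ≈ 3.428 rad/s.

ω_d ≈ 3.428 rad/s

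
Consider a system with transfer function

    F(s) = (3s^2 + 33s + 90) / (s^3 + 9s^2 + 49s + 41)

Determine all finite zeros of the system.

s = -5, -6

Set the numerator to zero: 3s^2 + 33s + 90 = 0, i.e. 3·(s^2 + 11s + 30) = 0.
Factoring: (s + 5)(s + 6) = 0.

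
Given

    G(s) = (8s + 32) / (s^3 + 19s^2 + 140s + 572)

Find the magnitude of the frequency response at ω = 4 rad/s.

Substitute s = j4: numerator = 32 + j32, denominator = 268 + j496.
|G(j4)| = |32 + j32| / |268 + j496| = 45.255 / 563.77 ≈ 0.08027.

|G(j4)| ≈ 0.08027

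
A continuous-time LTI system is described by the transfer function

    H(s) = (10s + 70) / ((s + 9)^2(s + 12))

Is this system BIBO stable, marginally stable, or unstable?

stable

The poles can be read from the denominator factors: s = -9, -12, -9.
Since all poles lie strictly in the left half-plane, the system is stable.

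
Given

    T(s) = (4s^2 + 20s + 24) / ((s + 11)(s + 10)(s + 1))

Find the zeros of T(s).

Set the numerator to zero: 4s^2 + 20s + 24 = 0, i.e. 4·(s^2 + 5s + 6) = 0.
Factoring: (s + 3)(s + 2) = 0.

s = -3, -2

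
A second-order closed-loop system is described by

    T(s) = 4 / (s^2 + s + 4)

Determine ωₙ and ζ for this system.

Compare the denominator to the standard form s^2 + 2ζωₙs + ωₙ².
ωₙ² = 4, so ωₙ = 2 rad/s.
2ζωₙ = 1, so ζ = 1/(2·2) = 0.25.
With ζ = 0.25 the response is underdamped.

ωₙ = 2 rad/s, ζ = 0.25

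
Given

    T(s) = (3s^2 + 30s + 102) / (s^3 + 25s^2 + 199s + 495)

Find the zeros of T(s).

s = -5 ± 3j

Set the numerator to zero: 3s^2 + 30s + 102 = 0, i.e. 3·(s^2 + 10s + 34) = 0.
Factoring: (s^2 + 10s + 34) = 0.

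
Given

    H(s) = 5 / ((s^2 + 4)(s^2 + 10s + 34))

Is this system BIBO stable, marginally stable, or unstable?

marginally stable

The poles can be read from the denominator factors: s = 2j, -2j, -5 + 3j, -5 - 3j.
Since the simple pole(s) at s = 2j, -2j lie on the jω-axis with none in the right half-plane, the system is marginally stable.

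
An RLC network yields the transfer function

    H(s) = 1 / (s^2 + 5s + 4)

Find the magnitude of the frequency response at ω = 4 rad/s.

Substitute s = j4: numerator = 1, denominator = -12 + j20.
|H(j4)| = |1| / |-12 + j20| = 1 / 23.324 ≈ 0.04287.

|H(j4)| ≈ 0.04287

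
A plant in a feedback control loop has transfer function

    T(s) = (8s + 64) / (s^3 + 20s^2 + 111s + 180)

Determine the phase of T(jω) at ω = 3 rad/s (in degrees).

At s = j3: numerator = 64 + j24, denominator = j306.
∠T = ∠num − ∠den = 20.556° − (90°) = -69.44°.

∠T(j3) ≈ -69.44°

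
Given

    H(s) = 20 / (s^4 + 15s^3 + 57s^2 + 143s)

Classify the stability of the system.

marginally stable

The denominator s^4 + 15s^3 + 57s^2 + 143s factors as s(s + 11)(s^2 + 4s + 13), giving poles at s = 0, -11, -2 ± 3j.
Since the simple pole(s) at s = 0 lie on the jω-axis with none in the right half-plane, the system is marginally stable.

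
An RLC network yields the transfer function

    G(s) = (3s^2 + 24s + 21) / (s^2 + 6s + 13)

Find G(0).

Set s = 0: G(0) = (21) / (13) = 21/13.

G(0) = 21/13 ≈ 1.615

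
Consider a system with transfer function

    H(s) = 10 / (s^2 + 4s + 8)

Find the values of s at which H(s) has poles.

s = -2 + 2j, -2 - 2j

The poles are the roots of the denominator s^2 + 4s + 8 = 0.
Using the quadratic formula: s = (-4 ± √(-16))/2 = -2 ± 2j.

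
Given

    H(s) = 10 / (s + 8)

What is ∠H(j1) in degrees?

∠H(j1) ≈ -7.125°

At s = j1: numerator = 10, denominator = 8 + j1.
∠H = ∠num − ∠den = 0° − (7.1250°) = -7.125°.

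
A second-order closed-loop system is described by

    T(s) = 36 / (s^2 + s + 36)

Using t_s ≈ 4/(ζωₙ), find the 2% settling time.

t_s ≈ 8 s

Comparing s^2 + s + 36 to s^2 + 2ζωₙs + ωₙ²: ωₙ = 6 rad/s and ζ = 1/(2·6) ≈ 0.08333.
ζωₙ = 1/2 = 0.5, so t_s ≈ 4/(ζωₙ) = 4/0.5 = 8 s.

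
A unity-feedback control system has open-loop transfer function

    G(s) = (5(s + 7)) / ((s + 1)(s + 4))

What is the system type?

Type 0

The denominator has no factor of s at the origin — no free integrator — so this is a Type 0 system.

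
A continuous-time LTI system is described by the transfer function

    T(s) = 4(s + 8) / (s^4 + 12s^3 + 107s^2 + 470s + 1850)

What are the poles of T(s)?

s = -1 ± 6j, -5 ± 5j

The poles are the roots of the denominator s^4 + 12s^3 + 107s^2 + 470s + 1850 = 0.
No real roots exist; factor into two real quadratics: (s^2 + 2s + 37)(s^2 + 10s + 50) = 0.
Each quadratic gives a conjugate pair via the quadratic formula.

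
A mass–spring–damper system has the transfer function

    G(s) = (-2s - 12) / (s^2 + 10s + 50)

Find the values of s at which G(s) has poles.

The poles are the roots of the denominator s^2 + 10s + 50 = 0.
Using the quadratic formula: s = (-10 ± √(-100))/2 = -5 ± 5j.

s = -5 ± 5j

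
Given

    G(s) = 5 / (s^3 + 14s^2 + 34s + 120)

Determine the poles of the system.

s = -1 ± 3j, -12

The poles are the roots of the denominator s^3 + 14s^2 + 34s + 120 = 0.
Trying s = -12: the polynomial evaluates to 0, so (s + 12) is a factor.
Dividing out leaves s^2 + 2s + 10 = 0.
The quadratic formula then gives s = -1 ± 3j.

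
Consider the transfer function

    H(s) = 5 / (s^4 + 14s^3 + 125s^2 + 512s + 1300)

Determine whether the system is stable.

The denominator s^4 + 14s^3 + 125s^2 + 512s + 1300 factors as (s^2 + 6s + 25)(s^2 + 8s + 52), giving poles at s = -3 ± 4j, -4 ± 6j.
Since all poles lie strictly in the left half-plane, the system is stable.

stable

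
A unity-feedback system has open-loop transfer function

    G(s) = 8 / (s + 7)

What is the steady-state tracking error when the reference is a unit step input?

e_ss = 0.4667

G(s) has no poles at the origin.
This is a Type 0 system. Kp = lim_{s→0} G(s) = 8/7.
e_ss = 1/(1 + Kp) = 1/(1 + 8/7) = 7/15 ≈ 0.4667.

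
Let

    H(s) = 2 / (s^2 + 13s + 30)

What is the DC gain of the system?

Set s = 0: H(0) = (2) / (30) = 1/15.

H(0) = 1/15 ≈ 0.06667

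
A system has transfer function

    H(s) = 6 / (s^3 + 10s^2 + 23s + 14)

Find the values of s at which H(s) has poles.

s = -7, -2, -1

The poles are the roots of the denominator s^3 + 10s^2 + 23s + 14 = 0.
Trying s = -7: the polynomial evaluates to 0, so (s + 7) is a factor.
Dividing out leaves s^2 + 3s + 2 = 0.
Factoring the quadratic: (s + 2)(s + 1) = 0.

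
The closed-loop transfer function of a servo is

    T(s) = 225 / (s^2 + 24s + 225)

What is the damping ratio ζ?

ζ = 0.8

Compare the denominator to the standard form s^2 + 2ζωₙs + ωₙ².
ωₙ² = 225, so ωₙ = 15 rad/s.
2ζωₙ = 24, so ζ = 24/(2·15) = 0.8.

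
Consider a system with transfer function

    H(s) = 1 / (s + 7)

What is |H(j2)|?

|H(j2)| ≈ 0.1374

Substitute s = j2: numerator = 1, denominator = 7 + j2.
|H(j2)| = |1| / |7 + j2| = 1 / 7.2801 ≈ 0.1374.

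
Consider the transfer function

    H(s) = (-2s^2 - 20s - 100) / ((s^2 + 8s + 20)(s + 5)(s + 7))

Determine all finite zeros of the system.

s = -5 + 5j, -5 - 5j

Set the numerator to zero: -2s^2 - 20s - 100 = 0, i.e. -2·(s^2 + 10s + 50) = 0.
Factoring: (s^2 + 10s + 50) = 0.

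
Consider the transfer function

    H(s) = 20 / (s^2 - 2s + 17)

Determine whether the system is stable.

unstable

The poles can be read from the denominator factors: s = 1 + 4j, 1 - 4j.
Since the pole(s) at s = 1 + 4j, 1 - 4j lie in the right half-plane, the system is unstable.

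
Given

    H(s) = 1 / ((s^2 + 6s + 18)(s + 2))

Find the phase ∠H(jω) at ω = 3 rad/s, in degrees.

∠H(j3) ≈ -119.7°

At s = j3: numerator = 1, denominator = -36 + j63.
∠H = ∠num − ∠den = 0° − (119.74°) = -119.7°.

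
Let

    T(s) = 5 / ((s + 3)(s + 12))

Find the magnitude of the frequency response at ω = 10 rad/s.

|T(j10)| ≈ 0.03066

Substitute s = j10: numerator = 5, denominator = -64 + j150.
|T(j10)| = |5| / |-64 + j150| = 5 / 163.08 ≈ 0.03066.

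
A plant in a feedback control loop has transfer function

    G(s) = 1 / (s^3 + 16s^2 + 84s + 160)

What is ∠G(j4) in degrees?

∠G(j4) ≈ -109.4°

At s = j4: numerator = 1, denominator = -96 + j272.
∠G = ∠num − ∠den = 0° − (109.44°) = -109.4°.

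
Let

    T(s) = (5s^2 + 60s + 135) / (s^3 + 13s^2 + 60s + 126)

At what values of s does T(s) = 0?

s = -3, -9

Set the numerator to zero: 5s^2 + 60s + 135 = 0, i.e. 5·(s^2 + 12s + 27) = 0.
Factoring: (s + 3)(s + 9) = 0.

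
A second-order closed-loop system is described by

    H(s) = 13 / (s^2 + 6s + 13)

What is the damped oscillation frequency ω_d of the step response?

Comparing s^2 + 6s + 13 to s^2 + 2ζωₙs + ωₙ²: ωₙ = √13 ≈ 3.606 rad/s and ζ = 6/(2·√13) ≈ 0.8321.
ζωₙ = 6/2 = 3, so ω_d = ωₙ√(1−ζ²) = √(ωₙ² − (ζωₙ)²) = √(13 − 3²) = √4 = 2 rad/s.

ω_d = 2 rad/s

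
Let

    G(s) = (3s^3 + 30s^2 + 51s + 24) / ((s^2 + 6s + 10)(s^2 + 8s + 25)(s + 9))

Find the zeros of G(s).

s = -1, -8, -1

Set the numerator to zero: 3s^3 + 30s^2 + 51s + 24 = 0, i.e. 3·(s^3 + 10s^2 + 17s + 8) = 0.
Factoring: (s + 1)^2(s + 8) = 0.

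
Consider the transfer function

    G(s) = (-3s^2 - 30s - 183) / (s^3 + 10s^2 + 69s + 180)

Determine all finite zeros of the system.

Set the numerator to zero: -3s^2 - 30s - 183 = 0, i.e. -3·(s^2 + 10s + 61) = 0.
Factoring: (s^2 + 10s + 61) = 0.

s = -5 + 6j, -5 - 6j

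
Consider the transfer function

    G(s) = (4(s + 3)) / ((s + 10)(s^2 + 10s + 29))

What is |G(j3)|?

|G(j3)| ≈ 0.04508

Substitute s = j3: numerator = 12 + j12, denominator = 110 + j360.
|G(j3)| = |12 + j12| / |110 + j360| = 16.971 / 376.43 ≈ 0.04508.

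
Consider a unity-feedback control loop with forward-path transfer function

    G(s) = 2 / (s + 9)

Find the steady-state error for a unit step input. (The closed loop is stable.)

e_ss = 0.8182

G(s) has no poles at the origin.
This is a Type 0 system. Kp = lim_{s→0} G(s) = 2/9.
e_ss = 1/(1 + Kp) = 1/(1 + 2/9) = 9/11 ≈ 0.8182.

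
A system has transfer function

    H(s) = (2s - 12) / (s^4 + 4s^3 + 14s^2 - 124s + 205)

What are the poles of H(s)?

The poles are the roots of the denominator s^4 + 4s^3 + 14s^2 - 124s + 205 = 0.
No real roots exist; factor into two real quadratics: (s^2 - 4s + 5)(s^2 + 8s + 41) = 0.
Each quadratic gives a conjugate pair via the quadratic formula.

s = 2 + j, 2 - j, -4 + 5j, -4 - 5j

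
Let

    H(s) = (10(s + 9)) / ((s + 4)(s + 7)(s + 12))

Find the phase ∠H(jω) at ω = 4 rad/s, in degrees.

At s = j4: numerator = 90 + j40, denominator = -32 + j576.
∠H = ∠num − ∠den = 23.962° − (93.180°) = -69.22°.

∠H(j4) ≈ -69.22°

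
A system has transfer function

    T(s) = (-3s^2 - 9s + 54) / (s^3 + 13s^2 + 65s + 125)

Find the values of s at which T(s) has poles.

The poles are the roots of the denominator s^3 + 13s^2 + 65s + 125 = 0.
Trying s = -5: the polynomial evaluates to 0, so (s + 5) is a factor.
Dividing out leaves s^2 + 8s + 25 = 0.
The quadratic formula then gives s = -4 ± 3j.

s = -4 ± 3j, -5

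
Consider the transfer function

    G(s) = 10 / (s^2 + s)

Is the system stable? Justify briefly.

marginally stable

The denominator s^2 + s factors as s(s + 1), giving poles at s = 0, -1.
Since the simple pole(s) at s = 0 lie on the jω-axis with none in the right half-plane, the system is marginally stable.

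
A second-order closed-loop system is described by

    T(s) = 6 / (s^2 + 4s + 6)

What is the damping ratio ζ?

ζ ≈ 0.8165

Compare the denominator to the standard form s^2 + 2ζωₙs + ωₙ².
ωₙ² = 6, so ωₙ = √6 ≈ 2.449 rad/s.
2ζωₙ = 4, so ζ = 4/(2·√6) ≈ 0.8165.
With ζ = 0.8165 the response is underdamped.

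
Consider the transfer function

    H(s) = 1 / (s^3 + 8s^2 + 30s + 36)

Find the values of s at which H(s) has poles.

s = -3 + 3j, -3 - 3j, -2

The poles are the roots of the denominator s^3 + 8s^2 + 30s + 36 = 0.
Trying s = -2: the polynomial evaluates to 0, so (s + 2) is a factor.
Dividing out leaves s^2 + 6s + 18 = 0.
The quadratic formula then gives s = -3 ± 3j.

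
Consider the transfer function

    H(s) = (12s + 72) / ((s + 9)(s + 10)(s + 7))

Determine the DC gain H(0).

Set s = 0: H(0) = (72) / (630) = 4/35.

H(0) = 4/35 ≈ 0.1143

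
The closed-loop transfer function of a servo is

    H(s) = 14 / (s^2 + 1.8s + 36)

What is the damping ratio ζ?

ζ = 0.15

Compare the denominator to the standard form s^2 + 2ζωₙs + ωₙ².
ωₙ² = 36, so ωₙ = 6 rad/s.
2ζωₙ = 1.8, so ζ = 1.8/(2·6) = 0.15.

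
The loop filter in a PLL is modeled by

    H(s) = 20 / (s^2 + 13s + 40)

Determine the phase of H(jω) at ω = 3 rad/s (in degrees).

At s = j3: numerator = 20, denominator = 31 + j39.
∠H = ∠num − ∠den = 0° − (51.520°) = -51.52°.

∠H(j3) ≈ -51.52°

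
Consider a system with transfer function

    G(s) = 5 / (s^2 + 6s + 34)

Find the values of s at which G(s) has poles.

The poles are the roots of the denominator s^2 + 6s + 34 = 0.
Using the quadratic formula: s = (-6 ± √(-100))/2 = -3 ± 5j.

s = -3 ± 5j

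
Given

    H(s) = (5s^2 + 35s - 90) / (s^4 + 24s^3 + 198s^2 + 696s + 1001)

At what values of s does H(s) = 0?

s = -9, 2

Set the numerator to zero: 5s^2 + 35s - 90 = 0, i.e. 5·(s^2 + 7s - 18) = 0.
Factoring: (s + 9)(s - 2) = 0.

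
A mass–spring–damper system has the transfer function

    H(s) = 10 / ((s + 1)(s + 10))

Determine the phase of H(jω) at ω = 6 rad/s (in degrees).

At s = j6: numerator = 10, denominator = -26 + j66.
∠H = ∠num − ∠den = 0° − (111.50°) = -111.5°.

∠H(j6) ≈ -111.5°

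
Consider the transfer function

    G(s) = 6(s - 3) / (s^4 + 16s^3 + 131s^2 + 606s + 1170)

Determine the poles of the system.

s = -5 ± j, -3 ± 6j

The poles are the roots of the denominator s^4 + 16s^3 + 131s^2 + 606s + 1170 = 0.
No real roots exist; factor into two real quadratics: (s^2 + 10s + 26)(s^2 + 6s + 45) = 0.
Each quadratic gives a conjugate pair via the quadratic formula.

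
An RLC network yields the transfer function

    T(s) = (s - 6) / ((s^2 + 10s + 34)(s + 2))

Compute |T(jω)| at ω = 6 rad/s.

|T(j6)| ≈ 0.02235

Substitute s = j6: numerator = -6 + j6, denominator = -364 + j108.
|T(j6)| = |-6 + j6| / |-364 + j108| = 8.4853 / 379.68 ≈ 0.02235.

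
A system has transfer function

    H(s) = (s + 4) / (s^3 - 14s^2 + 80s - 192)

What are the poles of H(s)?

s = 6, 4 ± 4j

The poles are the roots of the denominator s^3 - 14s^2 + 80s - 192 = 0.
Trying s = 6: the polynomial evaluates to 0, so (s - 6) is a factor.
Dividing out leaves s^2 - 8s + 32 = 0.
The quadratic formula then gives s = 4 ± 4j.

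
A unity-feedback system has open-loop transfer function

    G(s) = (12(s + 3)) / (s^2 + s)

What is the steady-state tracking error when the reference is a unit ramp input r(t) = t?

e_ss = 0.02778

G(s) has one pole at the origin.
This is a Type 1 system. Kv = lim_{s→0} s·G(s) = 36/1.
e_ss = 1/Kv = 1/(36) = 1/36 ≈ 0.02778.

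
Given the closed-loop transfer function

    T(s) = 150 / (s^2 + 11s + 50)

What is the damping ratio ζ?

Compare the denominator to the standard form s^2 + 2ζωₙs + ωₙ².
ωₙ² = 50, so ωₙ = √50 ≈ 7.071 rad/s.
2ζωₙ = 11, so ζ = 11/(2·√50) ≈ 0.7778.
With ζ = 0.7778 the response is underdamped.

ζ ≈ 0.7778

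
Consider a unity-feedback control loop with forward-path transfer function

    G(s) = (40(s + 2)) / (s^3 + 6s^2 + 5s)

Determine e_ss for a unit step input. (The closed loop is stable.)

e_ss = 0

G(s) has one pole at the origin.
This is a Type 1 system; for a step input the steady-state error is zero.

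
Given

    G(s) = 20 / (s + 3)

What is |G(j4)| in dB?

|G(j4)|_dB ≈ 12.0 dB

Substitute s = j4: numerator = 20, denominator = 3 + j4.
|G(j4)| = |20| / |3 + j4| = 20 / 5 = 4.
In decibels: 20·log₁₀(4) ≈ 12.0 dB.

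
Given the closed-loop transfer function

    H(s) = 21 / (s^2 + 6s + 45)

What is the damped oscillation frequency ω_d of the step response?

Comparing s^2 + 6s + 45 to s^2 + 2ζωₙs + ωₙ²: ωₙ = √45 ≈ 6.708 rad/s and ζ = 6/(2·√45) ≈ 0.4472.
ζωₙ = 6/2 = 3, so ω_d = ωₙ√(1−ζ²) = √(ωₙ² − (ζωₙ)²) = √(45 − 3²) = √36 = 6 rad/s.

ω_d = 6 rad/s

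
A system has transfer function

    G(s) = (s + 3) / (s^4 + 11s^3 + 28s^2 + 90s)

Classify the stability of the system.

marginally stable

The denominator s^4 + 11s^3 + 28s^2 + 90s factors as s(s^2 + 2s + 10)(s + 9), giving poles at s = 0, -1 ± 3j, -9.
Since the simple pole(s) at s = 0 lie on the jω-axis with none in the right half-plane, the system is marginally stable.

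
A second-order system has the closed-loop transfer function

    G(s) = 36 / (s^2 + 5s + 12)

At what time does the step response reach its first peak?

t_p ≈ 1.310 s

Comparing s^2 + 5s + 12 to s^2 + 2ζωₙs + ωₙ²: ωₙ = √12 ≈ 3.464 rad/s and ζ = 5/(2·√12) ≈ 0.7217.
ζωₙ = 5/2 = 2.5, so ω_d = ωₙ√(1−ζ²) = √(ωₙ² − (ζωₙ)²) = √(12 − 2.5²) = √5.75 ≈ 2.398 rad/s.
t_p = π/ω_d = π/2.398 ≈ 1.310 s.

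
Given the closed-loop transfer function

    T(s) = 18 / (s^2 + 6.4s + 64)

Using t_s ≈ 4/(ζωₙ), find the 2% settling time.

t_s ≈ 1.250 s

Comparing s^2 + 6.4s + 64 to s^2 + 2ζωₙs + ωₙ²: ωₙ = 8 rad/s and ζ = 6.4/(2·8) = 0.4.
ζωₙ = 6.4/2 = 3.2, so t_s ≈ 4/(ζωₙ) = 4/3.2 = 1.250 s.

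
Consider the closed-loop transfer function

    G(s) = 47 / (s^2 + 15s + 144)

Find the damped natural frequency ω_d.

Comparing s^2 + 15s + 144 to s^2 + 2ζωₙs + ωₙ²: ωₙ = 12 rad/s and ζ = 15/(2·12) = 0.625.
ζωₙ = 15/2 = 7.5, so ω_d = ωₙ√(1−ζ²) = √(ωₙ² − (ζωₙ)²) = √(144 − 7.5²) = √87.75 ≈ 9.367 rad/s.

ω_d ≈ 9.367 rad/s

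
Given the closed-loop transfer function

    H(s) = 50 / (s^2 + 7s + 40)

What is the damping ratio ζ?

Compare the denominator to the standard form s^2 + 2ζωₙs + ωₙ².
ωₙ² = 40, so ωₙ = √40 ≈ 6.325 rad/s.
2ζωₙ = 7, so ζ = 7/(2·√40) ≈ 0.5534.

ζ ≈ 0.5534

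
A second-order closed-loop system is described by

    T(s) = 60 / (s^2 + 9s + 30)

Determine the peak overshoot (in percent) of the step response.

%OS ≈ 1.08%

Comparing s^2 + 9s + 30 to s^2 + 2ζωₙs + ωₙ²: ωₙ = √30 ≈ 5.477 rad/s and ζ = 9/(2·√30) ≈ 0.8216.
%OS = 100·exp(−πζ/√(1−ζ²)) = 100·exp(−π·0.8216/√(1−0.8216²)) ≈ 1.08%.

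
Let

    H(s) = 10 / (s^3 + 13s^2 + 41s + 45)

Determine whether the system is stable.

stable

The denominator s^3 + 13s^2 + 41s + 45 factors as (s^2 + 4s + 5)(s + 9), giving poles at s = -2 + j, -2 - j, -9.
Since all poles lie strictly in the left half-plane, the system is stable.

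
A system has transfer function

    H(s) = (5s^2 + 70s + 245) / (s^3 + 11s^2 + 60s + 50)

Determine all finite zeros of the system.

Set the numerator to zero: 5s^2 + 70s + 245 = 0, i.e. 5·(s^2 + 14s + 49) = 0.
Factoring: (s + 7)^2 = 0.

s = -7, -7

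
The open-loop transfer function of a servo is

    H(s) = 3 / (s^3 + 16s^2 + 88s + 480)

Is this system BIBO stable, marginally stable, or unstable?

stable

The denominator s^3 + 16s^2 + 88s + 480 factors as (s^2 + 4s + 40)(s + 12), giving poles at s = -2 ± 6j, -12.
Since all poles lie strictly in the left half-plane, the system is stable.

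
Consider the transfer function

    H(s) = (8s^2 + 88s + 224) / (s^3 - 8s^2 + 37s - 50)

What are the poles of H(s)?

The poles are the roots of the denominator s^3 - 8s^2 + 37s - 50 = 0.
Trying s = 2: the polynomial evaluates to 0, so (s - 2) is a factor.
Dividing out leaves s^2 - 6s + 25 = 0.
The quadratic formula then gives s = 3 ± 4j.

s = 3 + 4j, 3 - 4j, 2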